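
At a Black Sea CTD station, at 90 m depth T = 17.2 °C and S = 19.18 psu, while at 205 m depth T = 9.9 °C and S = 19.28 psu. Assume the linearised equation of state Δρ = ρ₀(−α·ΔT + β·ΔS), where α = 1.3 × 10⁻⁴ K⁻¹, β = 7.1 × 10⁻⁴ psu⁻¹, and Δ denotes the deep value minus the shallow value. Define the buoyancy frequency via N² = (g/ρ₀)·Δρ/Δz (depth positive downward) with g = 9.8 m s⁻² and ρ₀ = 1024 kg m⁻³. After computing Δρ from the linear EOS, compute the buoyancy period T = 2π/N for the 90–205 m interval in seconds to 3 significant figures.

ΔT = -7.3 K, ΔS = +0.10 psu (deep − shallow).
Δρ/ρ₀ = −αΔT + βΔS = 9.49 × 10⁻⁴ + 7.10 × 10⁻⁵ = 1.02 × 10⁻³, so Δρ ≈ 1.044 kg m⁻³.
N² = (g/ρ₀)·Δρ/Δz = g·(Δρ/ρ₀)/Δz = 9.8 × 1.02 × 10⁻³ / 115 = 8.6922 × 10⁻⁵ s⁻².
N = √(8.6922 × 10⁻⁵) = 9.3232 × 10⁻³ rad s⁻¹ → T = 2π/N = 673.93 s ≈ 674 s.

674 s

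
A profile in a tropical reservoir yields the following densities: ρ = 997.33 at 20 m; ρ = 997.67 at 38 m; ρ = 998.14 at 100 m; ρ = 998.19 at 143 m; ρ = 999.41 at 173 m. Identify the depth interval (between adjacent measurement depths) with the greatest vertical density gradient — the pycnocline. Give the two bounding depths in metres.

143–173 m

Compute the density gradient over each adjacent pair:
  20–38 m: Δρ/Δz = 0.34/18 = 0.019 kg m⁻⁴
  38–100 m: Δρ/Δz = 0.47/62 = 7.6 × 10⁻³ kg m⁻⁴
  100–143 m: Δρ/Δz = 0.05/43 = 1.2 × 10⁻³ kg m⁻⁴
  143–173 m: Δρ/Δz = 1.22/30 = 0.041 kg m⁻⁴
The largest gradient is in the 143–173 m interval — the pycnocline.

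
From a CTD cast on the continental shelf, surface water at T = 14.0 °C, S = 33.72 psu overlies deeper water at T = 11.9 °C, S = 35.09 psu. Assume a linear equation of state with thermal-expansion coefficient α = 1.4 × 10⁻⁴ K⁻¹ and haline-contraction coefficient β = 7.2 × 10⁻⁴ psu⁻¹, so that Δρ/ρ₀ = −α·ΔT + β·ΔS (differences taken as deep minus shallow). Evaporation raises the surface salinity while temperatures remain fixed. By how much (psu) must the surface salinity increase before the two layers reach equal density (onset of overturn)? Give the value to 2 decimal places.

Neutral buoyancy requires −α(T_deep − T_surf) + β(S_deep − S_surf′) = 0.
S_surf′ = S_deep − (α/β)·ΔT = 35.09 − (1.4 × 10⁻⁴/7.2 × 10⁻⁴)·(-2.1) = 35.4983 psu.
Increase required: 35.4983 − 33.72 = 1.7783 psu.

1.78 psu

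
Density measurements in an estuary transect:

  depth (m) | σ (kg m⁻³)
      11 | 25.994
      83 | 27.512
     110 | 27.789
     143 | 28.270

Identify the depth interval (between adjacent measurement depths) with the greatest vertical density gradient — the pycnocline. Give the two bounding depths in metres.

11–83 m

Compute the density gradient over each adjacent pair:
  11–83 m: Δρ/Δz = 1.518/72 = 0.021 kg m⁻⁴
  83–110 m: Δρ/Δz = 0.277/27 = 0.010 kg m⁻⁴
  110–143 m: Δρ/Δz = 0.481/33 = 0.015 kg m⁻⁴
The largest gradient is in the 11–83 m interval — the pycnocline.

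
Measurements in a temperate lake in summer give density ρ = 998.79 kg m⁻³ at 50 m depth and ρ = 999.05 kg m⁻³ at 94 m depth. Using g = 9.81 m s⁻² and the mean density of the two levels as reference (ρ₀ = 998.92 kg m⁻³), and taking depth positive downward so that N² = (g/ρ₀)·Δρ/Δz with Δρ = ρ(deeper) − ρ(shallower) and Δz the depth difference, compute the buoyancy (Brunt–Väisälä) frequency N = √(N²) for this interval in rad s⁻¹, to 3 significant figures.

Δρ = 999.05 − 998.79 = 0.26 kg m⁻³ over Δz = 94 − 50 = 44 m.
N² = (9.81/998.92) × (0.26/44) = 5.8031 × 10⁻⁵ s⁻².
N = √(5.8031 × 10⁻⁵) = 7.6178 × 10⁻³ rad s⁻¹ ≈ 7.62 × 10⁻³ rad s⁻¹.
Since Δρ > 0 the layer is stably stratified.

7.62 × 10⁻³ rad s⁻¹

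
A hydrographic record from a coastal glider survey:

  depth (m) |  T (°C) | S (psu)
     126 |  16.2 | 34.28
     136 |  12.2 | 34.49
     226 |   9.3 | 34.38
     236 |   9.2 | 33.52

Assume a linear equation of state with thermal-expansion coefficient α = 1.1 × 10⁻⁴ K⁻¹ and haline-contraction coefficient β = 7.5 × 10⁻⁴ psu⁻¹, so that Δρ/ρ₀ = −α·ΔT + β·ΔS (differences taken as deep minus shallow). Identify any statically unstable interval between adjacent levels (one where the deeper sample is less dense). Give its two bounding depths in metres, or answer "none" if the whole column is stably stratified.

226–236 m

Evaluate Δρ/ρ₀ = −αΔT + βΔS across each adjacent pair:
  126–136 m: −αΔT+βΔS = −(1.1 × 10⁻⁴)(-4.0)+(7.5 × 10⁻⁴)(+0.21) = 6.0 × 10⁻⁴ → stable
  136–226 m: −αΔT+βΔS = −(1.1 × 10⁻⁴)(-2.9)+(7.5 × 10⁻⁴)(-0.11) = 2.4 × 10⁻⁴ → stable
  226–236 m: −αΔT+βΔS = −(1.1 × 10⁻⁴)(-0.1)+(7.5 × 10⁻⁴)(-0.86) = -6.3 × 10⁻⁴ → UNSTABLE
The 226–236 m interval has Δρ < 0: lighter water underlies denser water.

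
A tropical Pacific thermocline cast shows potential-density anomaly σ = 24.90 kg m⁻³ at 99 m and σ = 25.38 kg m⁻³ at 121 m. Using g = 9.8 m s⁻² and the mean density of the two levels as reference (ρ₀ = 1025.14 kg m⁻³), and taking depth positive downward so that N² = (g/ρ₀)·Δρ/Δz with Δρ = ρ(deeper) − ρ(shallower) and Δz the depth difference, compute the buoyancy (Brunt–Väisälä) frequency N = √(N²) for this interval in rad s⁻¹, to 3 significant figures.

Δρ = 1025.38 − 1024.90 = 0.48 kg m⁻³ over Δz = 121 − 99 = 22 m.
N² = (9.8/1025.14) × (0.48/22) = 2.0857 × 10⁻⁴ s⁻².
N = √(2.0857 × 10⁻⁴) = 0.014442 rad s⁻¹ ≈ 0.0144 rad s⁻¹.

0.0144 rad s⁻¹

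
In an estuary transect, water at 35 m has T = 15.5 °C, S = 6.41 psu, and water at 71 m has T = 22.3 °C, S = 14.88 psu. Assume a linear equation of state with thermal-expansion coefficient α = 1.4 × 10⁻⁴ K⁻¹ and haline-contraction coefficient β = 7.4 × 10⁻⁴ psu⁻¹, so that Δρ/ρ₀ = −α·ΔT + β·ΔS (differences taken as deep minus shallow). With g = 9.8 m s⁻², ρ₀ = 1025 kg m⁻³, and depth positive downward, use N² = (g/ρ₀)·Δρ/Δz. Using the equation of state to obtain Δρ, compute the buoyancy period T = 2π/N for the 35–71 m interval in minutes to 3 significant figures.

2.75 min

ΔT = +6.8 K, ΔS = +8.47 psu (deep − shallow).
Δρ/ρ₀ = −αΔT + βΔS = -9.52 × 10⁻⁴ + 6.2678 × 10⁻³ = 5.3158 × 10⁻³, so Δρ ≈ 5.449 kg m⁻³.
N² = (g/ρ₀)·Δρ/Δz = g·(Δρ/ρ₀)/Δz = 9.8 × 5.3158 × 10⁻³ / 36 = 1.4471 × 10⁻³ s⁻².
N = √(1.4471 × 10⁻³) = 0.038041 rad s⁻¹ → T = 2π/N = 165.17 s = 2.7528 min ≈ 2.75 min.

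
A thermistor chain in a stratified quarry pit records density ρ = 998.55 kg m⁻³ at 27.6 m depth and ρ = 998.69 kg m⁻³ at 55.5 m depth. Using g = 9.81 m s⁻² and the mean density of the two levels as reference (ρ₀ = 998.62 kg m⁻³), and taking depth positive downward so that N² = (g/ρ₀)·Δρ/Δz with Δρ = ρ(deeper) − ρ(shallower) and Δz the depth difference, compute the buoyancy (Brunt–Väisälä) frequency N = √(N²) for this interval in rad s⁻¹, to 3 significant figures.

7.02 × 10⁻³ rad s⁻¹

Δρ = 998.69 − 998.55 = 0.14 kg m⁻³ over Δz = 55.5 − 27.6 = 27.9 m.
N² = (9.81/998.62) × (0.14/27.9) = 4.9294 × 10⁻⁵ s⁻².
N = √(4.9294 × 10⁻⁵) = 7.0210 × 10⁻³ rad s⁻¹ ≈ 7.02 × 10⁻³ rad s⁻¹.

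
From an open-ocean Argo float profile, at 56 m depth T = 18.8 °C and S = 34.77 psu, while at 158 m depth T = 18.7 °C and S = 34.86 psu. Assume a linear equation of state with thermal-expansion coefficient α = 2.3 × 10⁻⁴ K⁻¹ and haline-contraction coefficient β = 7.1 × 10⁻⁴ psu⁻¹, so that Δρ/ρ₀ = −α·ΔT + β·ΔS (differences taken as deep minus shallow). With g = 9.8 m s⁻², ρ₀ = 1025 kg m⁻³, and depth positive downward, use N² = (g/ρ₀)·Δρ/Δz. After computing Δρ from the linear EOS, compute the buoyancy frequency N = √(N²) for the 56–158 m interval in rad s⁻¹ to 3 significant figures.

ΔT = -0.1 K, ΔS = +0.09 psu (deep − shallow).
Δρ/ρ₀ = −αΔT + βΔS = 2.30 × 10⁻⁵ + 6.39 × 10⁻⁵ = 8.69 × 10⁻⁵, so Δρ ≈ 0.08907 kg m⁻³.
N² = (g/ρ₀)·Δρ/Δz = g·(Δρ/ρ₀)/Δz = 9.8 × 8.69 × 10⁻⁵ / 102 = 8.3492 × 10⁻⁶ s⁻².
N = √(8.3492 × 10⁻⁶) = 2.8895 × 10⁻³ rad s⁻¹ ≈ 2.89 × 10⁻³ rad s⁻¹.

2.89 × 10⁻³ rad s⁻¹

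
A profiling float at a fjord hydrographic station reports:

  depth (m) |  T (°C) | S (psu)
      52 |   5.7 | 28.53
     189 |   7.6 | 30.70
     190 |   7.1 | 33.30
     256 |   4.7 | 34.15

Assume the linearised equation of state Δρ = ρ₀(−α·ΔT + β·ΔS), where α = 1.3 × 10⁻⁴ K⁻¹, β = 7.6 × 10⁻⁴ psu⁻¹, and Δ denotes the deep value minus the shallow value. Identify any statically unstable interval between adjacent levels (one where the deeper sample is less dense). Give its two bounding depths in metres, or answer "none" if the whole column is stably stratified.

Evaluate Δρ/ρ₀ = −αΔT + βΔS across each adjacent pair:
  52–189 m: −αΔT+βΔS = −(1.3 × 10⁻⁴)(+1.9)+(7.6 × 10⁻⁴)(+2.17) = 1.4 × 10⁻³ → stable
  189–190 m: −αΔT+βΔS = −(1.3 × 10⁻⁴)(-0.5)+(7.6 × 10⁻⁴)(+2.60) = 2.0 × 10⁻³ → stable
  190–256 m: −αΔT+βΔS = −(1.3 × 10⁻⁴)(-2.4)+(7.6 × 10⁻⁴)(+0.85) = 9.6 × 10⁻⁴ → stable
Every interval has Δρ > 0: the column is stably stratified throughout.

none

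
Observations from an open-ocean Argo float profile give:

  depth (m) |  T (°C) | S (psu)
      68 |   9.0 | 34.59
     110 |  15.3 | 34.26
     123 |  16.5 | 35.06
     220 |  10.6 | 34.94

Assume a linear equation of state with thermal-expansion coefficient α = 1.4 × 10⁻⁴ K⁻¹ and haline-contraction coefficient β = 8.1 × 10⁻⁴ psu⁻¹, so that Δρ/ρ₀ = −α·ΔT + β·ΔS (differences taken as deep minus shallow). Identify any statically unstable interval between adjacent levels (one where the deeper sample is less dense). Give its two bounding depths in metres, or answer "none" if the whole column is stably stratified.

68–110 m

Evaluate Δρ/ρ₀ = −αΔT + βΔS across each adjacent pair:
  68–110 m: −αΔT+βΔS = −(1.4 × 10⁻⁴)(+6.3)+(8.1 × 10⁻⁴)(-0.33) = -1.1 × 10⁻³ → UNSTABLE
  110–123 m: −αΔT+βΔS = −(1.4 × 10⁻⁴)(+1.2)+(8.1 × 10⁻⁴)(+0.80) = 4.8 × 10⁻⁴ → stable
  123–220 m: −αΔT+βΔS = −(1.4 × 10⁻⁴)(-5.9)+(8.1 × 10⁻⁴)(-0.12) = 7.3 × 10⁻⁴ → stable
The 68–110 m interval has Δρ < 0: lighter water underlies denser water.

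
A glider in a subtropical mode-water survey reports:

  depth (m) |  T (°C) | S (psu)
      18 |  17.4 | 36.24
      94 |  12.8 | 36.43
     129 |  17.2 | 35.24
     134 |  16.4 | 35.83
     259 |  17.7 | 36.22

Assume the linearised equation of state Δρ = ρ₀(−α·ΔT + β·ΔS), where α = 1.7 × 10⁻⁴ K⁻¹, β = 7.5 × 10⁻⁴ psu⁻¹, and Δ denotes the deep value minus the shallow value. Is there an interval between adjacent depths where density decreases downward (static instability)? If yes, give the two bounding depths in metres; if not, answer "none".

Evaluate Δρ/ρ₀ = −αΔT + βΔS across each adjacent pair:
  18–94 m: −αΔT+βΔS = −(1.7 × 10⁻⁴)(-4.6)+(7.5 × 10⁻⁴)(+0.19) = 9.2 × 10⁻⁴ → stable
  94–129 m: −αΔT+βΔS = −(1.7 × 10⁻⁴)(+4.4)+(7.5 × 10⁻⁴)(-1.19) = -1.6 × 10⁻³ → UNSTABLE
  129–134 m: −αΔT+βΔS = −(1.7 × 10⁻⁴)(-0.8)+(7.5 × 10⁻⁴)(+0.59) = 5.8 × 10⁻⁴ → stable
  134–259 m: −αΔT+βΔS = −(1.7 × 10⁻⁴)(+1.3)+(7.5 × 10⁻⁴)(+0.39) = 7.1 × 10⁻⁵ → stable
The 94–129 m interval has Δρ < 0: lighter water underlies denser water.

94–129 m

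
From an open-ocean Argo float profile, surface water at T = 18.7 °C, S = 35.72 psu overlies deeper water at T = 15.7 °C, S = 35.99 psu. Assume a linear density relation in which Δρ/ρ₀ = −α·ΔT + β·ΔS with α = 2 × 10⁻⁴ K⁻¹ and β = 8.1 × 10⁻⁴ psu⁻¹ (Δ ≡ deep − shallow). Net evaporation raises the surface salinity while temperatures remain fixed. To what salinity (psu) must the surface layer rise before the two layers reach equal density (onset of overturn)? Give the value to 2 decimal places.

Neutral buoyancy requires −α(T_deep − T_surf) + β(S_deep − S_surf′) = 0.
S_surf′ = S_deep − (α/β)·ΔT = 35.99 − (2 × 10⁻⁴/8.1 × 10⁻⁴)·(-3.0) = 36.7307 psu.
Increase required: 36.7307 − 35.72 = 1.0107 psu.

36.73 psu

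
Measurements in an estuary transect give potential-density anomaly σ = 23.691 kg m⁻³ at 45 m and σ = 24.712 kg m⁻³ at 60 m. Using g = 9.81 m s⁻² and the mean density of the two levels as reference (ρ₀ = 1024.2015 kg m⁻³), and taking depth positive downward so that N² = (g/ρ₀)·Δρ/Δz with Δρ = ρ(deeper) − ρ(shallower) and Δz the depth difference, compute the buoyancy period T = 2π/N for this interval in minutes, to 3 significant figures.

4.10 min

Δρ = 1024.712 − 1023.691 = 1.021 kg m⁻³ over Δz = 60 − 45 = 15 m.
N² = (9.81/1024.2015) × (1.021/15) = 6.5196 × 10⁻⁴ s⁻².
N = √(6.5196 × 10⁻⁴) = 0.025534 rad s⁻¹, so T = 2π/N = 246.07 s = 4.1012 min ≈ 4.10 min.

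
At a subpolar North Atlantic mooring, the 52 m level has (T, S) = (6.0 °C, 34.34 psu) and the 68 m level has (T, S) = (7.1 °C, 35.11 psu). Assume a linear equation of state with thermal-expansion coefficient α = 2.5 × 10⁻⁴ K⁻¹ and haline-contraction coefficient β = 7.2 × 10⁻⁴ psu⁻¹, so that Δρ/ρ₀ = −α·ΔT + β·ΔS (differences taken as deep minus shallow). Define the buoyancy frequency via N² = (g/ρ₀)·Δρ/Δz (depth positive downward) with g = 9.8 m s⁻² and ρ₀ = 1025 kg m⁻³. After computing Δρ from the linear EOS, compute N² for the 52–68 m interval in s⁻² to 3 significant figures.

1.71 × 10⁻⁴ s⁻²

ΔT = +1.1 K, ΔS = +0.77 psu (deep − shallow).
Δρ/ρ₀ = −αΔT + βΔS = -2.75 × 10⁻⁴ + 5.544 × 10⁻⁴ = 2.794 × 10⁻⁴, so Δρ ≈ 0.2864 kg m⁻³.
N² = (g/ρ₀)·Δρ/Δz = g·(Δρ/ρ₀)/Δz = 9.8 × 2.794 × 10⁻⁴ / 16 = 1.7113 × 10⁻⁴ s⁻² ≈ 1.71 × 10⁻⁴ s⁻².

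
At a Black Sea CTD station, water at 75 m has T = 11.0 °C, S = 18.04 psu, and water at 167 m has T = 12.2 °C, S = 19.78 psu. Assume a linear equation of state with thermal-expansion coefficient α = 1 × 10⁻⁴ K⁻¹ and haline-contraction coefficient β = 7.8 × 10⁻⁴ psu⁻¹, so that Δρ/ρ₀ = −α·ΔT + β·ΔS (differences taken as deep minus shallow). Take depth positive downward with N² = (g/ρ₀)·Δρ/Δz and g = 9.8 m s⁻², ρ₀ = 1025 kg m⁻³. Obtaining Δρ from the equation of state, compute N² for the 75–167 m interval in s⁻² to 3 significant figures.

ΔT = +1.2 K, ΔS = +1.74 psu (deep − shallow).
Δρ/ρ₀ = −αΔT + βΔS = -1.20 × 10⁻⁴ + 1.3572 × 10⁻³ = 1.2372 × 10⁻³, so Δρ ≈ 1.268 kg m⁻³.
N² = (g/ρ₀)·Δρ/Δz = g·(Δρ/ρ₀)/Δz = 9.8 × 1.2372 × 10⁻³ / 92 = 1.3179 × 10⁻⁴ s⁻² ≈ 1.32 × 10⁻⁴ s⁻².

1.32 × 10⁻⁴ s⁻²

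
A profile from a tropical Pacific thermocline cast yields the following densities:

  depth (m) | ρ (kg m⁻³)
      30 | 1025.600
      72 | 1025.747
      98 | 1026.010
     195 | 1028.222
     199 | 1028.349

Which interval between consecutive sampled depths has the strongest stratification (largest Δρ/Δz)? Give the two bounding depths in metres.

195–199 m

Compute the density gradient over each adjacent pair:
  30–72 m: Δρ/Δz = 0.147/42 = 3.5 × 10⁻³ kg m⁻⁴
  72–98 m: Δρ/Δz = 0.263/26 = 0.010 kg m⁻⁴
  98–195 m: Δρ/Δz = 2.212/97 = 0.023 kg m⁻⁴
  195–199 m: Δρ/Δz = 0.127/4 = 0.032 kg m⁻⁴
The largest gradient is in the 195–199 m interval — the pycnocline.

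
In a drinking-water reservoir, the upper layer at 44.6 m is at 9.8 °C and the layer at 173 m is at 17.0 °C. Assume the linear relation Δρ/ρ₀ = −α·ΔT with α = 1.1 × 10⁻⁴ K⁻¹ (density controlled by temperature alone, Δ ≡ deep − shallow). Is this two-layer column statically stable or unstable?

ΔT = 17.0 − 9.8 = +7.2 K, so Δρ/ρ₀ = −αΔT = -7.92 × 10⁻⁴.
Δρ/ρ₀ < 0, so Δρ < 0: deeper water is lighter → statically unstable; the column would overturn.

unstable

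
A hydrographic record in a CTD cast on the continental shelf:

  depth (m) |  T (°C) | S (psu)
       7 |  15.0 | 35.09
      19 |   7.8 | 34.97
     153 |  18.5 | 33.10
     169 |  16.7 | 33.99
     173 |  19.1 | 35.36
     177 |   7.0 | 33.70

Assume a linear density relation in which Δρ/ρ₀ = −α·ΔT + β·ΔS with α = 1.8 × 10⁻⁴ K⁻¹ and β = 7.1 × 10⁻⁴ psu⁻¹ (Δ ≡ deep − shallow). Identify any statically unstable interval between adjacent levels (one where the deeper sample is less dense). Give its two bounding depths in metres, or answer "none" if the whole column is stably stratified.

Evaluate Δρ/ρ₀ = −αΔT + βΔS across each adjacent pair:
  7–19 m: −αΔT+βΔS = −(1.8 × 10⁻⁴)(-7.2)+(7.1 × 10⁻⁴)(-0.12) = 1.2 × 10⁻³ → stable
  19–153 m: −αΔT+βΔS = −(1.8 × 10⁻⁴)(+10.7)+(7.1 × 10⁻⁴)(-1.87) = -3.3 × 10⁻³ → UNSTABLE
  153–169 m: −αΔT+βΔS = −(1.8 × 10⁻⁴)(-1.8)+(7.1 × 10⁻⁴)(+0.89) = 9.6 × 10⁻⁴ → stable
  169–173 m: −αΔT+βΔS = −(1.8 × 10⁻⁴)(+2.4)+(7.1 × 10⁻⁴)(+1.37) = 5.4 × 10⁻⁴ → stable
  173–177 m: −αΔT+βΔS = −(1.8 × 10⁻⁴)(-12.1)+(7.1 × 10⁻⁴)(-1.66) = 1.0 × 10⁻³ → stable
The 19–153 m interval has Δρ < 0: lighter water underlies denser water.

19–153 m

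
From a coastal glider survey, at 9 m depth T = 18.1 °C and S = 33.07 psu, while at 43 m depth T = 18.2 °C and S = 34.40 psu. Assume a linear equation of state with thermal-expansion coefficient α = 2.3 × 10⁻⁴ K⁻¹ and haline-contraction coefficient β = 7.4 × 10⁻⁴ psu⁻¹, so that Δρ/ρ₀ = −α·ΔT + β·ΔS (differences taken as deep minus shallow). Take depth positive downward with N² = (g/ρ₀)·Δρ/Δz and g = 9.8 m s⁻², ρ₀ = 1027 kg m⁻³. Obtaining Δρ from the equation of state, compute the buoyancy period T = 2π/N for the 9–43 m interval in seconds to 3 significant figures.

ΔT = +0.1 K, ΔS = +1.33 psu (deep − shallow).
Δρ/ρ₀ = −αΔT + βΔS = -2.30 × 10⁻⁵ + 9.842 × 10⁻⁴ = 9.612 × 10⁻⁴, so Δρ ≈ 0.9872 kg m⁻³.
N² = (g/ρ₀)·Δρ/Δz = g·(Δρ/ρ₀)/Δz = 9.8 × 9.612 × 10⁻⁴ / 34 = 2.7705 × 10⁻⁴ s⁻².
N = √(2.7705 × 10⁻⁴) = 0.016645 rad s⁻¹ → T = 2π/N = 377.48 s ≈ 377 s.

377 s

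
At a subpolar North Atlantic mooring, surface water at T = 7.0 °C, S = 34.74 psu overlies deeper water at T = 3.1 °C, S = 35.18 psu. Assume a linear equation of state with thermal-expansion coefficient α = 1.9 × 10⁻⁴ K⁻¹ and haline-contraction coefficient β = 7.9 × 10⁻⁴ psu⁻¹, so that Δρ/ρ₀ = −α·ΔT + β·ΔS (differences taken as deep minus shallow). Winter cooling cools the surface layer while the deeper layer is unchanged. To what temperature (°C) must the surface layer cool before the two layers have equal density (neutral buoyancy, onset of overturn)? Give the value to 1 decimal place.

Neutral buoyancy requires Δρ = 0, i.e. −α(T_deep − T_surf′) + β(S_deep − S_surf) = 0.
T_surf′ = T_deep − (β/α)·ΔS = 3.1 − (7.9 × 10⁻⁴/1.9 × 10⁻⁴)·(+0.44) = 1.271 °C.
Cooling required: 7.0 − (1.271) = 5.729 °C.

1.3 °C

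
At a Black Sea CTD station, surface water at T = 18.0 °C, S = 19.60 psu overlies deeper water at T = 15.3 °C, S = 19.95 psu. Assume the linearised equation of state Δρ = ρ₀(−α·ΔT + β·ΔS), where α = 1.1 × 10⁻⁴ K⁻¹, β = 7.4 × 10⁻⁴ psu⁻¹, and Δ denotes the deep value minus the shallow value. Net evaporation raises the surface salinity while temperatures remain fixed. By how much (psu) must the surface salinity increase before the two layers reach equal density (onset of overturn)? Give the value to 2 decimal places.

Neutral buoyancy requires −α(T_deep − T_surf) + β(S_deep − S_surf′) = 0.
S_surf′ = S_deep − (α/β)·ΔT = 19.95 − (1.1 × 10⁻⁴/7.4 × 10⁻⁴)·(-2.7) = 20.3514 psu.
Increase required: 20.3514 − 19.60 = 0.7514 psu.

0.75 psu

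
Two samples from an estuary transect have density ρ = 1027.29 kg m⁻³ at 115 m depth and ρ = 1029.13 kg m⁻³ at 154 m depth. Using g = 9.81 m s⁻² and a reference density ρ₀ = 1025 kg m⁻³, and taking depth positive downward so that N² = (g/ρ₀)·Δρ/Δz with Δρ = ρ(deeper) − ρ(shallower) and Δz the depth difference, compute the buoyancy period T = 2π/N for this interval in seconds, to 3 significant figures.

Δρ = 1029.13 − 1027.29 = 1.84 kg m⁻³ over Δz = 154 − 115 = 39 m.
N² = (9.81/1025) × (1.84/39) = 4.5154 × 10⁻⁴ s⁻².
N = √(4.5154 × 10⁻⁴) = 0.021249 rad s⁻¹, so T = 2π/N = 295.69 s ≈ 296 s.

296 s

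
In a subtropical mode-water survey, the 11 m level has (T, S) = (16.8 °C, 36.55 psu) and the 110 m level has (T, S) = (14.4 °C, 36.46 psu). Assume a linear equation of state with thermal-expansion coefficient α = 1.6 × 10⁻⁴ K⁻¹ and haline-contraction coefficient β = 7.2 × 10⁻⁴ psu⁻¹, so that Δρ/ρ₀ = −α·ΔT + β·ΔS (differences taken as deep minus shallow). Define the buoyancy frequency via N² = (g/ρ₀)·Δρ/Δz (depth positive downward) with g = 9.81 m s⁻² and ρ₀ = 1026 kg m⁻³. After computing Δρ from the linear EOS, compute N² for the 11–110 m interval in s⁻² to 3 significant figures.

3.16 × 10⁻⁵ s⁻²

ΔT = -2.4 K, ΔS = -0.09 psu (deep − shallow).
Δρ/ρ₀ = −αΔT + βΔS = 3.84 × 10⁻⁴ − 6.48 × 10⁻⁵ = 3.192 × 10⁻⁴, so Δρ ≈ 0.3275 kg m⁻³.
N² = (g/ρ₀)·Δρ/Δz = g·(Δρ/ρ₀)/Δz = 9.81 × 3.192 × 10⁻⁴ / 99 = 3.1630 × 10⁻⁵ s⁻² ≈ 3.16 × 10⁻⁵ s⁻².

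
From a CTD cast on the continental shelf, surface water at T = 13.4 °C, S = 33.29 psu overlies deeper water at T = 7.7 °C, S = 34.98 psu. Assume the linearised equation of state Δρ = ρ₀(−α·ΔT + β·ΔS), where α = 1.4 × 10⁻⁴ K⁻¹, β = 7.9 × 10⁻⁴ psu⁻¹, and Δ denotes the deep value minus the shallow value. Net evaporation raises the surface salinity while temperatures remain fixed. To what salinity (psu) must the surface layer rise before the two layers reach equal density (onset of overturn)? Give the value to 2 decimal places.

35.99 psu

Neutral buoyancy requires −α(T_deep − T_surf) + β(S_deep − S_surf′) = 0.
S_surf′ = S_deep − (α/β)·ΔT = 34.98 − (1.4 × 10⁻⁴/7.9 × 10⁻⁴)·(-5.7) = 35.9901 psu.
Increase required: 35.9901 − 33.29 = 2.7001 psu.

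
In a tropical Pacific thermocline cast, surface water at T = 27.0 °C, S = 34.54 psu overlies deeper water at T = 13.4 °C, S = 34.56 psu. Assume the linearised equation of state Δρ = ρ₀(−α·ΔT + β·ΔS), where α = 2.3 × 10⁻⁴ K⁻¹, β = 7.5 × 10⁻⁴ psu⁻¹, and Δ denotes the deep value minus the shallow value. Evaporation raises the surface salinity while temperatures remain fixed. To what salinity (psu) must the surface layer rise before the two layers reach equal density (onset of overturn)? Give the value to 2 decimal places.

38.73 psu

Neutral buoyancy requires −α(T_deep − T_surf) + β(S_deep − S_surf′) = 0.
S_surf′ = S_deep − (α/β)·ΔT = 34.56 − (2.3 × 10⁻⁴/7.5 × 10⁻⁴)·(-13.6) = 38.7307 psu.
Increase required: 38.7307 − 34.54 = 4.1907 psu.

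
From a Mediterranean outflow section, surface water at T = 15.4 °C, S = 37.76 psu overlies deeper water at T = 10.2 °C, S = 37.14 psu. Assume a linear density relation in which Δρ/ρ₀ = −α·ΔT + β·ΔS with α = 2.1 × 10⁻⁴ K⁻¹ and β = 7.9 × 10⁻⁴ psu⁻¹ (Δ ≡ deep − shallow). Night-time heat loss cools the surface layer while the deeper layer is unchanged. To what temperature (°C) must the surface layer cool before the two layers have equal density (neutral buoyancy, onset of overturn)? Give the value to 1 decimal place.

12.5 °C

Neutral buoyancy requires Δρ = 0, i.e. −α(T_deep − T_surf′) + β(S_deep − S_surf) = 0.
T_surf′ = T_deep − (β/α)·ΔS = 10.2 − (7.9 × 10⁻⁴/2.1 × 10⁻⁴)·(-0.62) = 12.532 °C.
Cooling required: 15.4 − (12.532) = 2.868 °C.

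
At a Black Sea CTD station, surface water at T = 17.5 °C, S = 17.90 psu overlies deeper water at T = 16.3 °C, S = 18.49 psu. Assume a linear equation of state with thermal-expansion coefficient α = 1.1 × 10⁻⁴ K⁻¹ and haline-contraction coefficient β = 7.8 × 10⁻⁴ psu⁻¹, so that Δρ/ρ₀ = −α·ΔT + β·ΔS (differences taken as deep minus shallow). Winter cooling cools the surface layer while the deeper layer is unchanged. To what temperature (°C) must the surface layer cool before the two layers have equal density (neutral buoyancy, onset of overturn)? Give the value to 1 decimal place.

Neutral buoyancy requires Δρ = 0, i.e. −α(T_deep − T_surf′) + β(S_deep − S_surf) = 0.
T_surf′ = T_deep − (β/α)·ΔS = 16.3 − (7.8 × 10⁻⁴/1.1 × 10⁻⁴)·(+0.59) = 12.116 °C.
Cooling required: 17.5 − (12.116) = 5.384 °C.

12.1 °C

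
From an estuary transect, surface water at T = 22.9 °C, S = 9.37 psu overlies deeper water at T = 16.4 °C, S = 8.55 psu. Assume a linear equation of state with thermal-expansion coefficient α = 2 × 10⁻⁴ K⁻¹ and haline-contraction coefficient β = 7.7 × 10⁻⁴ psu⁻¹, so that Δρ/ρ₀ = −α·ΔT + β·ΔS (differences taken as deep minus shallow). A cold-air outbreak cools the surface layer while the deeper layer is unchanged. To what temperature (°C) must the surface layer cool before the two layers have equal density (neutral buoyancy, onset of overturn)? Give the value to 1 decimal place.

19.6 °C

Neutral buoyancy requires Δρ = 0, i.e. −α(T_deep − T_surf′) + β(S_deep − S_surf) = 0.
T_surf′ = T_deep − (β/α)·ΔS = 16.4 − (7.7 × 10⁻⁴/2 × 10⁻⁴)·(-0.82) = 19.557 °C.
Cooling required: 22.9 − (19.557) = 3.343 °C.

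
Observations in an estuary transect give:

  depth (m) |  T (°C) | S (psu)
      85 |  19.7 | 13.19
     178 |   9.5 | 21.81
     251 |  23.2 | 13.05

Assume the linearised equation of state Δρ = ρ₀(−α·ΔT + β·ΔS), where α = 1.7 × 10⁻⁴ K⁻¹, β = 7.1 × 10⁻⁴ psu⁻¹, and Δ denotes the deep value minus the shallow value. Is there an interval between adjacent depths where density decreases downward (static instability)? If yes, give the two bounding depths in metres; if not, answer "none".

178–251 m

Evaluate Δρ/ρ₀ = −αΔT + βΔS across each adjacent pair:
  85–178 m: −αΔT+βΔS = −(1.7 × 10⁻⁴)(-10.2)+(7.1 × 10⁻⁴)(+8.62) = 7.9 × 10⁻³ → stable
  178–251 m: −αΔT+βΔS = −(1.7 × 10⁻⁴)(+13.7)+(7.1 × 10⁻⁴)(-8.76) = -8.5 × 10⁻³ → UNSTABLE
The 178–251 m interval has Δρ < 0: lighter water underlies denser water.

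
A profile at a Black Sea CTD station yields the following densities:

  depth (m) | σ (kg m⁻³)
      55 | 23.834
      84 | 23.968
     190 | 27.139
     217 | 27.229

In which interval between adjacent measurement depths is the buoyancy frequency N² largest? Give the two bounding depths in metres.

Compute the density gradient over each adjacent pair:
  55–84 m: Δρ/Δz = 0.134/29 = 4.6 × 10⁻³ kg m⁻⁴
  84–190 m: Δρ/Δz = 3.171/106 = 0.030 kg m⁻⁴
  190–217 m: Δρ/Δz = 0.090/27 = 3.3 × 10⁻³ kg m⁻⁴
The largest gradient is in the 84–190 m interval — the pycnocline.

84–190 m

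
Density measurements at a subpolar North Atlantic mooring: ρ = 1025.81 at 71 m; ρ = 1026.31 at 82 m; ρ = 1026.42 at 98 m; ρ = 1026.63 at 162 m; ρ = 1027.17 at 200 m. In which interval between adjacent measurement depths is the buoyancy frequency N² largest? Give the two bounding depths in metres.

Compute the density gradient over each adjacent pair:
  71–82 m: Δρ/Δz = 0.50/11 = 0.045 kg m⁻⁴
  82–98 m: Δρ/Δz = 0.11/16 = 6.9 × 10⁻³ kg m⁻⁴
  98–162 m: Δρ/Δz = 0.21/64 = 3.3 × 10⁻³ kg m⁻⁴
  162–200 m: Δρ/Δz = 0.54/38 = 0.014 kg m⁻⁴
The largest gradient is in the 71–82 m interval — the pycnocline.

71–82 m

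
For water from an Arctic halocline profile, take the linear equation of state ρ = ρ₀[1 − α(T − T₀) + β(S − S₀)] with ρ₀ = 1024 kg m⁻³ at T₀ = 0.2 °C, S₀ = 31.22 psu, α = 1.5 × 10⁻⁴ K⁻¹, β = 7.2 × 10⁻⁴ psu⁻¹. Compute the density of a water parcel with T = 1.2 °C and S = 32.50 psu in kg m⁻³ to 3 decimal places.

T − T₀ = +1.0 K, S − S₀ = +1.28 psu.
Bracket = 1 − α·(+1.0) + β·(+1.28) = 1 + (7.716 × 10⁻⁴) = 1.0007716.
ρ = 1024 × 1.0007716 = 1024.790 kg m⁻³.

1024.790 kg m⁻³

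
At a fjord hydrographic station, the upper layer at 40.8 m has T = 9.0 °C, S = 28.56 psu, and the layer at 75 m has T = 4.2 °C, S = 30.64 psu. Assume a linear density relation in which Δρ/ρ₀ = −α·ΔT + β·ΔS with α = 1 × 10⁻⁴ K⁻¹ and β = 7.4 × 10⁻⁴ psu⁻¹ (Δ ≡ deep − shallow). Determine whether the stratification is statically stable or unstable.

stable

ΔT = 4.2 − 9.0 = -4.8 K and ΔS = 30.64 − 28.56 = +2.08 psu (deep − shallow).
−αΔT = 4.80 × 10⁻⁴; βΔS = 1.5392 × 10⁻³; sum Δρ/ρ₀ = 2.0192 × 10⁻³.
Δρ/ρ₀ > 0, so Δρ > 0: deeper water is denser → statically stable.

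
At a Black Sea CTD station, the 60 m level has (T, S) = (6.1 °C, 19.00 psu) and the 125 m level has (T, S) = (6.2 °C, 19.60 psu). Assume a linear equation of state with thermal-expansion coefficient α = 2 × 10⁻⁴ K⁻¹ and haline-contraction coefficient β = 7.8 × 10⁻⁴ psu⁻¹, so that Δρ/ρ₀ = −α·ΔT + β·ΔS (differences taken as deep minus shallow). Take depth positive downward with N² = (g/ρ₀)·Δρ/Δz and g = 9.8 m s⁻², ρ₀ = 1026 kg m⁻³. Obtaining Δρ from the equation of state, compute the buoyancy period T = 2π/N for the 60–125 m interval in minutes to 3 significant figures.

ΔT = +0.1 K, ΔS = +0.60 psu (deep − shallow).
Δρ/ρ₀ = −αΔT + βΔS = -2.00 × 10⁻⁵ + 4.68 × 10⁻⁴ = 4.48 × 10⁻⁴, so Δρ ≈ 0.4596 kg m⁻³.
N² = (g/ρ₀)·Δρ/Δz = g·(Δρ/ρ₀)/Δz = 9.8 × 4.48 × 10⁻⁴ / 65 = 6.7545 × 10⁻⁵ s⁻².
N = √(6.7545 × 10⁻⁵) = 8.2186 × 10⁻³ rad s⁻¹ → T = 2π/N = 764.51 s = 12.742 min ≈ 12.7 min.

12.7 min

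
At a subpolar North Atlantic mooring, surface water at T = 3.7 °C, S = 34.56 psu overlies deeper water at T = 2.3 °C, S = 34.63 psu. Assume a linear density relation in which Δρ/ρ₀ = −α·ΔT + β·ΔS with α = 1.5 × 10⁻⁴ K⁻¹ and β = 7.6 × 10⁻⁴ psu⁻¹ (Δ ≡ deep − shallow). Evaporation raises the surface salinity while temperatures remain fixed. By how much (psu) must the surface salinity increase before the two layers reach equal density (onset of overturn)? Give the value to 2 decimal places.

0.35 psu

Neutral buoyancy requires −α(T_deep − T_surf) + β(S_deep − S_surf′) = 0.
S_surf′ = S_deep − (α/β)·ΔT = 34.63 − (1.5 × 10⁻⁴/7.6 × 10⁻⁴)·(-1.4) = 34.9063 psu.
Increase required: 34.9063 − 34.56 = 0.3463 psu.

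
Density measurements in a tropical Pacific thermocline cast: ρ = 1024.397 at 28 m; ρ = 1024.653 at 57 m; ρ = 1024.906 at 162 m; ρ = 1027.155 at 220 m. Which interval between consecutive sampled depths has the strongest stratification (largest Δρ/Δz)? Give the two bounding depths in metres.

Compute the density gradient over each adjacent pair:
  28–57 m: Δρ/Δz = 0.256/29 = 8.8 × 10⁻³ kg m⁻⁴
  57–162 m: Δρ/Δz = 0.253/105 = 2.4 × 10⁻³ kg m⁻⁴
  162–220 m: Δρ/Δz = 2.249/58 = 0.039 kg m⁻⁴
The largest gradient is in the 162–220 m interval — the pycnocline.

162–220 m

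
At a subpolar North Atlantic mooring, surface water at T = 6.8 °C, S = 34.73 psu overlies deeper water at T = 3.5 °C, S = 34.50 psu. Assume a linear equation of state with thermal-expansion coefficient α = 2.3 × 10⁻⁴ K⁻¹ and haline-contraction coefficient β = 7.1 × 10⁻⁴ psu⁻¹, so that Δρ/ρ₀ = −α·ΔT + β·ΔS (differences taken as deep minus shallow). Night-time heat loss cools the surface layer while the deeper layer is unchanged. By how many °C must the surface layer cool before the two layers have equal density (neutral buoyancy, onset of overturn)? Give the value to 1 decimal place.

2.6 °C

Neutral buoyancy requires Δρ = 0, i.e. −α(T_deep − T_surf′) + β(S_deep − S_surf) = 0.
T_surf′ = T_deep − (β/α)·ΔS = 3.5 − (7.1 × 10⁻⁴/2.3 × 10⁻⁴)·(-0.23) = 4.210 °C.
Cooling required: 6.8 − (4.210) = 2.590 °C.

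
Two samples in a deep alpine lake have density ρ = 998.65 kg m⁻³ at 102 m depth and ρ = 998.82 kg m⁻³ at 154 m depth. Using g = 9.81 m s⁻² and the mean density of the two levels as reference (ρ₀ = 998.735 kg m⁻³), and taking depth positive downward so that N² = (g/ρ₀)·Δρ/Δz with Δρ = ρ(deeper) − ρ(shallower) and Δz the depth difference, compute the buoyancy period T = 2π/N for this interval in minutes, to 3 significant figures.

Δρ = 998.82 − 998.65 = 0.17 kg m⁻³ over Δz = 154 − 102 = 52 m.
N² = (9.81/998.735) × (0.17/52) = 3.2112 × 10⁻⁵ s⁻².
N = √(3.2112 × 10⁻⁵) = 5.6667 × 10⁻³ rad s⁻¹, so T = 2π/N = 1.1088 × 10³ s = 18.480 min ≈ 18.5 min.

18.5 min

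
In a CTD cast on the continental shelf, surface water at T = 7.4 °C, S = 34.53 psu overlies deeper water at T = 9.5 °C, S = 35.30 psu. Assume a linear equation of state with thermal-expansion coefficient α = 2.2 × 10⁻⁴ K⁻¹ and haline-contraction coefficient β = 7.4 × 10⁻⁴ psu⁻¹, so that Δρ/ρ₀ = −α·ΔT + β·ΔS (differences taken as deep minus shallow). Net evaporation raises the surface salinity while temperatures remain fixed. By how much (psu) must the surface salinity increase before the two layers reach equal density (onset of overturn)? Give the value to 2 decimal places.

0.15 psu

Neutral buoyancy requires −α(T_deep − T_surf) + β(S_deep − S_surf′) = 0.
S_surf′ = S_deep − (α/β)·ΔT = 35.30 − (2.2 × 10⁻⁴/7.4 × 10⁻⁴)·(+2.1) = 34.6757 psu.
Increase required: 34.6757 − 34.53 = 0.1457 psu.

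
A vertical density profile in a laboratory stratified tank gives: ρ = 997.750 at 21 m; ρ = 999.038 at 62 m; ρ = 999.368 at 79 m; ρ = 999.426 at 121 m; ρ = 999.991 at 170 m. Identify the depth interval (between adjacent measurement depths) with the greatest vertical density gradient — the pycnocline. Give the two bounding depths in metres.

Compute the density gradient over each adjacent pair:
  21–62 m: Δρ/Δz = 1.288/41 = 0.031 kg m⁻⁴
  62–79 m: Δρ/Δz = 0.330/17 = 0.019 kg m⁻⁴
  79–121 m: Δρ/Δz = 0.058/42 = 1.4 × 10⁻³ kg m⁻⁴
  121–170 m: Δρ/Δz = 0.565/49 = 0.012 kg m⁻⁴
The largest gradient is in the 21–62 m interval — the pycnocline.

21–62 m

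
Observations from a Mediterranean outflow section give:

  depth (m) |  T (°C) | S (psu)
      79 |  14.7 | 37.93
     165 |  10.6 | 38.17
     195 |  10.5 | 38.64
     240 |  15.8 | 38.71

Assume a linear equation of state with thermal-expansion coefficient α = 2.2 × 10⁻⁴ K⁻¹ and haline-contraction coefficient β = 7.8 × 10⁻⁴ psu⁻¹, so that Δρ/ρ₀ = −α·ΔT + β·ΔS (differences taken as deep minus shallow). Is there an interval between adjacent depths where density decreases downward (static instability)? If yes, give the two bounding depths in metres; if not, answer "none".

195–240 m

Evaluate Δρ/ρ₀ = −αΔT + βΔS across each adjacent pair:
  79–165 m: −αΔT+βΔS = −(2.2 × 10⁻⁴)(-4.1)+(7.8 × 10⁻⁴)(+0.24) = 1.1 × 10⁻³ → stable
  165–195 m: −αΔT+βΔS = −(2.2 × 10⁻⁴)(-0.1)+(7.8 × 10⁻⁴)(+0.47) = 3.9 × 10⁻⁴ → stable
  195–240 m: −αΔT+βΔS = −(2.2 × 10⁻⁴)(+5.3)+(7.8 × 10⁻⁴)(+0.07) = -1.1 × 10⁻³ → UNSTABLE
The 195–240 m interval has Δρ < 0: lighter water underlies denser water.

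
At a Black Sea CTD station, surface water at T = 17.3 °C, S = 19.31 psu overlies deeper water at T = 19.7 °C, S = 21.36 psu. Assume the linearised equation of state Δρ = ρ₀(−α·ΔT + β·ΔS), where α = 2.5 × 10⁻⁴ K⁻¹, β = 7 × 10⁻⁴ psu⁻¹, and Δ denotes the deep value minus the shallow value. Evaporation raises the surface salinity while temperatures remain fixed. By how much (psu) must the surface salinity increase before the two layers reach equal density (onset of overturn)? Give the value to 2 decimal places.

Neutral buoyancy requires −α(T_deep − T_surf) + β(S_deep − S_surf′) = 0.
S_surf′ = S_deep − (α/β)·ΔT = 21.36 − (2.5 × 10⁻⁴/7 × 10⁻⁴)·(+2.4) = 20.5029 psu.
Increase required: 20.5029 − 19.31 = 1.1929 psu.

1.19 psu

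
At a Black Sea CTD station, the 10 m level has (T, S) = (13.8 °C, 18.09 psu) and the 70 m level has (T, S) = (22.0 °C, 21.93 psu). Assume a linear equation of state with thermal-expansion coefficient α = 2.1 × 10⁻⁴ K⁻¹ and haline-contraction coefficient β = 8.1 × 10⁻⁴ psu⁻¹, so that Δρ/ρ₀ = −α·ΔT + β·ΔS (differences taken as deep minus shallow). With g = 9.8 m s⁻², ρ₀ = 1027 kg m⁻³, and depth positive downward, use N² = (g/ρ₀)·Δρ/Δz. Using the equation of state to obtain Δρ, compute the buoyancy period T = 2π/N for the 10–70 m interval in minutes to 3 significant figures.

ΔT = +8.2 K, ΔS = +3.84 psu (deep − shallow).
Δρ/ρ₀ = −αΔT + βΔS = -1.722 × 10⁻³ + 3.1104 × 10⁻³ = 1.3884 × 10⁻³, so Δρ ≈ 1.426 kg m⁻³.
N² = (g/ρ₀)·Δρ/Δz = g·(Δρ/ρ₀)/Δz = 9.8 × 1.3884 × 10⁻³ / 60 = 2.2677 × 10⁻⁴ s⁻².
N = √(2.2677 × 10⁻⁴) = 0.015059 rad s⁻¹ → T = 2π/N = 417.24 s = 6.9540 min ≈ 6.95 min.

6.95 min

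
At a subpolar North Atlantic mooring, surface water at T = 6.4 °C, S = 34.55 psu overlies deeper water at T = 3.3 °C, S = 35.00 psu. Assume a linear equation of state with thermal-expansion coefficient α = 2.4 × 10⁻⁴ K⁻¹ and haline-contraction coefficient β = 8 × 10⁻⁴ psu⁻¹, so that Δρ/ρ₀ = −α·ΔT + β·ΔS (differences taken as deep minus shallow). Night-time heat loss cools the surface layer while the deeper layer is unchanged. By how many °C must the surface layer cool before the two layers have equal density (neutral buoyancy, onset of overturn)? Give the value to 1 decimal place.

4.6 °C

Neutral buoyancy requires Δρ = 0, i.e. −α(T_deep − T_surf′) + β(S_deep − S_surf) = 0.
T_surf′ = T_deep − (β/α)·ΔS = 3.3 − (8 × 10⁻⁴/2.4 × 10⁻⁴)·(+0.45) = 1.800 °C.
Cooling required: 6.4 − (1.800) = 4.600 °C.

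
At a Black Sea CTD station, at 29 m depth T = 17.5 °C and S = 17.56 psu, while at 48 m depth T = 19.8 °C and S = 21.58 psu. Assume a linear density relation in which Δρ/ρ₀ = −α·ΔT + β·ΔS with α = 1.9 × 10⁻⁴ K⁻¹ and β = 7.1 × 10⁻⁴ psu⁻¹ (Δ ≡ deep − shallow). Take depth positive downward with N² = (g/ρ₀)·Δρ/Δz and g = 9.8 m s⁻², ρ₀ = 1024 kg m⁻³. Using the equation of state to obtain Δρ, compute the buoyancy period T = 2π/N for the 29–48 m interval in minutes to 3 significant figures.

2.97 min

ΔT = +2.3 K, ΔS = +4.02 psu (deep − shallow).
Δρ/ρ₀ = −αΔT + βΔS = -4.37 × 10⁻⁴ + 2.8542 × 10⁻³ = 2.4172 × 10⁻³, so Δρ ≈ 2.475 kg m⁻³.
N² = (g/ρ₀)·Δρ/Δz = g·(Δρ/ρ₀)/Δz = 9.8 × 2.4172 × 10⁻³ / 19 = 1.2468 × 10⁻³ s⁻².
N = √(1.2468 × 10⁻³) = 0.035310 rad s⁻¹ → T = 2π/N = 177.94 s = 2.9657 min ≈ 2.97 min.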